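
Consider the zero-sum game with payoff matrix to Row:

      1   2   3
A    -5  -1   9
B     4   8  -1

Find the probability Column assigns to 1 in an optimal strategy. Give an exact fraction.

10/19

Row minima: A → -5, B → -1; maximin = -1.
Column maxima: 1 → 4, 2 → 8, 3 → 9; minimax = 4.
-1 ≠ 4, so there is no saddle point; optimal play is mixed.
2 is strictly dominated by 1 (it gives Row strictly more in every row), so Column never plays it.
On the remaining 2×2 (A, B vs 1, 3):
Let Row play A with probability p. Expected payoff against 1: (-5)p + 4(1−p) = −9p + 4; against 3: 9p + (-1)(1−p) = 10p − 1.
Setting these equal: −9p + 4 = 10p − 1 ⇒ −19p = -5 ⇒ p = 5/19, and the value is (-9)·(5/19) + 4 = 31/19.
For Column: with q = P(1), equating A's and B's payoffs gives −14q + 9 = 5q − 1 ⇒ q = 10/19.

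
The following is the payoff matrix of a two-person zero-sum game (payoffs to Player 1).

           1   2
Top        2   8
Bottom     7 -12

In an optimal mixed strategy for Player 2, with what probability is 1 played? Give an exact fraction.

4/5

Row minima: Top → 2, Bottom → -12; maximin = 2.
Column maxima: 1 → 7, 2 → 8; minimax = 7.
2 ≠ 7, so there is no saddle point; optimal play is mixed.
Let Player 1 play Top with probability p. Expected payoff against 1: 2p + 7(1−p) = −5p + 7; against 2: 8p + (-12)(1−p) = 20p − 12.
Setting these equal: −5p + 7 = 20p − 12 ⇒ −25p = -19 ⇒ p = 19/25, and the value is (-5)·(19/25) + 7 = 16/5.
For Player 2: with q = P(1), equating Top's and Bottom's payoffs gives −6q + 8 = 19q − 12 ⇒ q = 4/5.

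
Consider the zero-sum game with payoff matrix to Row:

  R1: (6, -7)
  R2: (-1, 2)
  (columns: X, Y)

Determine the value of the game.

5/16

Row minima: R1 → -7, R2 → -1; maximin = -1.
Column maxima: X → 6, Y → 2; minimax = 2.
-1 ≠ 2, so there is no saddle point; optimal play is mixed.
Let Row play R1 with probability p. Expected payoff against X: 6p + (-1)(1−p) = 7p − 1; against Y: (-7)p + 2(1−p) = −9p + 2.
Setting these equal: 7p − 1 = −9p + 2 ⇒ 16p = 3 ⇒ p = 3/16, and the value is (7)·(3/16) − 1 = 5/16.
For Column: with q = P(X), equating R1's and R2's payoffs gives 13q − 7 = −3q + 2 ⇒ q = 9/16.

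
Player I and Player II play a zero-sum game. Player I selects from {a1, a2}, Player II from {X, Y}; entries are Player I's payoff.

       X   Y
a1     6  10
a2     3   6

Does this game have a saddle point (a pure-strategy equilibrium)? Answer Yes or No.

Row minima: a1 → 6, a2 → 3; maximin = 6.
Column maxima: X → 6, Y → 10; minimax = 6.
maximin = minimax = 6, so a saddle point exists.

Yes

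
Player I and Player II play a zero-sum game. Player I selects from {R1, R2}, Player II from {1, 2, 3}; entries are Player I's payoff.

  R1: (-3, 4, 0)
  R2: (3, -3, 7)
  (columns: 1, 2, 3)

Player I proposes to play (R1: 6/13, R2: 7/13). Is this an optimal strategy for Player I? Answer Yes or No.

Against 1 this mix gives (6/13)·(-3) + (7/13)·3 = 3/13.
Against 2 this mix gives (6/13)·4 + (7/13)·(-3) = 3/13.
Against 3 this mix gives (6/13)·0 + (7/13)·7 = 49/13.
All of Player II's active replies (1, 2) yield 3/13, and no column does worse for Player I. The mix makes Player II indifferent and guarantees 3/13, so it is optimal.

Yes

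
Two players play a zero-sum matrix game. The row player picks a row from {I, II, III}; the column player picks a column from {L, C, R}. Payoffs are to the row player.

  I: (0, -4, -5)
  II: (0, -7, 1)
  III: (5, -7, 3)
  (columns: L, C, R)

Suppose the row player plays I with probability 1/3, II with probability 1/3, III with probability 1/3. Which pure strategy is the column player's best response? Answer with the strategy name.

C

If the column player plays L, the row player's expected payoff is (1/3)·0 + (1/3)·0 + (1/3)·5 = 5/3.
If the column player plays C, the row player's expected payoff is (1/3)·(-4) + (1/3)·(-7) + (1/3)·(-7) = -6.
If the column player plays R, the row player's expected payoff is (1/3)·(-5) + (1/3)·1 + (1/3)·3 = -1/3.
The column player minimizes the row player's payoff; the smallest is -6, so the best response is C.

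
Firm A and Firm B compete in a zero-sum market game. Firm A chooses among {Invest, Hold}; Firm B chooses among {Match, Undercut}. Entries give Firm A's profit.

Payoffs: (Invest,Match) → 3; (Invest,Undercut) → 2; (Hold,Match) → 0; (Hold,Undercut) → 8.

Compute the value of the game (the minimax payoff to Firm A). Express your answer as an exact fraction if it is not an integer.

Row minima: Invest → 2, Hold → 0; maximin = 2.
Column maxima: Match → 3, Undercut → 8; minimax = 3.
2 ≠ 3, so there is no saddle point; optimal play is mixed.
Let Firm A play Invest with probability p. Expected payoff against Match: 3p + 0(1−p) = 3p; against Undercut: 2p + 8(1−p) = −6p + 8.
Setting these equal: 3p = −6p + 8 ⇒ 9p = 8 ⇒ p = 8/9, and the value is (3)·(8/9) = 8/3.
For Firm B: with q = P(Match), equating Invest's and Hold's payoffs gives q + 2 = −8q + 8 ⇒ q = 2/3.

8/3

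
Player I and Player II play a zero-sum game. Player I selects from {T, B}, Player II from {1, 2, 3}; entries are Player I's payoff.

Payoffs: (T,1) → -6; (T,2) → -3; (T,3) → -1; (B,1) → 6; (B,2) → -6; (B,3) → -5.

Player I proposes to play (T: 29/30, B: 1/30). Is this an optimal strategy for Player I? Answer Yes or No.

Against 1 this mix gives (29/30)·(-6) + (1/30)·6 = -28/5.
Against 2 this mix gives (29/30)·(-3) + (1/30)·(-6) = -31/10.
Against 3 this mix gives (29/30)·(-1) + (1/30)·(-5) = -17/15.
Player II will play 1, holding Player I to -28/5. Shifting weight toward the row that does better against 1 would raise this floor (the equalizing mix achieves -18/5 against both 1 and 2), so the proposed strategy is not optimal.

No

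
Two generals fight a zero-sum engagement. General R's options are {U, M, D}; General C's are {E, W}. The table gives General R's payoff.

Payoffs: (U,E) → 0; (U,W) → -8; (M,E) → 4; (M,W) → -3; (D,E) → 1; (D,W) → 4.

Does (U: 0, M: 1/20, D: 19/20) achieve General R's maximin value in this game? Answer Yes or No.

No

Against E this mix gives (1/20)·4 + (19/20)·1 = 23/20.
Against W this mix gives (1/20)·(-3) + (19/20)·4 = 73/20.
General C will play E, holding General R to 23/20. Shifting weight toward the row that does better against E would raise this floor (the equalizing mix achieves 19/10 against both E and W), so the proposed strategy is not optimal.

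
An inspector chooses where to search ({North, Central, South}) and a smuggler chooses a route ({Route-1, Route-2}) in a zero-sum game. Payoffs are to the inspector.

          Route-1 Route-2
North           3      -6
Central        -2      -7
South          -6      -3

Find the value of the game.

-15/4

Row minima: North → -6, Central → -7, South → -6; maximin = -6.
Column maxima: Route-1 → 3, Route-2 → -3; minimax = -3.
-6 ≠ -3, so there is no saddle point; optimal play is mixed.
Central is strictly dominated by North, so the inspector never plays it.
On the remaining 2×2 (North, South vs Route-1, Route-2):
Let the inspector play North with probability p. Expected payoff against Route-1: 3p + (-6)(1−p) = 9p − 6; against Route-2: (-6)p + (-3)(1−p) = −3p − 3.
Setting these equal: 9p − 6 = −3p − 3 ⇒ 12p = 3 ⇒ p = 1/4, and the value is (9)·(1/4) − 6 = -15/4.
For the smuggler: with q = P(Route-1), equating North's and South's payoffs gives 9q − 6 = −3q − 3 ⇒ q = 1/4.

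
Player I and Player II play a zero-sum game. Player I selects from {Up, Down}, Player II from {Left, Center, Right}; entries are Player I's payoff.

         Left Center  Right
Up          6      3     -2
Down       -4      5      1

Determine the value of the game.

-2/13

Row minima: Up → -2, Down → -4; maximin = -2.
Column maxima: Left → 6, Center → 5, Right → 1; minimax = 1.
-2 ≠ 1, so there is no saddle point; optimal play is mixed.
Center is strictly dominated by Right (it gives Player I strictly more in every row), so Player II never plays it.
On the remaining 2×2 (Up, Down vs Left, Right):
Let Player I play Up with probability p. Expected payoff against Left: 6p + (-4)(1−p) = 10p − 4; against Right: (-2)p + 1(1−p) = −3p + 1.
Setting these equal: 10p − 4 = −3p + 1 ⇒ 13p = 5 ⇒ p = 5/13, and the value is (10)·(5/13) − 4 = -2/13.
For Player II: with q = P(Left), equating Up's and Down's payoffs gives 8q − 2 = −5q + 1 ⇒ q = 3/13.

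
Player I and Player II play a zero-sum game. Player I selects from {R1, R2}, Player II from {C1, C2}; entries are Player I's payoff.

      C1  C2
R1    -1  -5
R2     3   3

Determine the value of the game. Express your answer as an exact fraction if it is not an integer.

3

Row minima: R1 → -5, R2 → 3; maximin = 3.
Column maxima: C1 → 3, C2 → 3; minimax = 3.
Since maximin = minimax = 3, there is a saddle point and the value is 3.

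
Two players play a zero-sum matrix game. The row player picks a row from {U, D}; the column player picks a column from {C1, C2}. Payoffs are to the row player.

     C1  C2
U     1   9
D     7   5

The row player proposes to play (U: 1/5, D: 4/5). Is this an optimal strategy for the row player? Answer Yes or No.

Against C1 this mix gives (1/5)·1 + (4/5)·7 = 29/5.
Against C2 this mix gives (1/5)·9 + (4/5)·5 = 29/5.
All of the column player's active replies (C1, C2) yield 29/5, and no column does worse for the row player. The mix makes the column player indifferent and guarantees 29/5, so it is optimal.

Yes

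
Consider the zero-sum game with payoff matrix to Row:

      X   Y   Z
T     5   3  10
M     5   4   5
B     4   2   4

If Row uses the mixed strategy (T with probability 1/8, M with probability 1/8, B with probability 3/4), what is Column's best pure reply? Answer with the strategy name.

Y

If Column plays X, Row's expected payoff is (1/8)·5 + (1/8)·5 + (3/4)·4 = 17/4.
If Column plays Y, Row's expected payoff is (1/8)·3 + (1/8)·4 + (3/4)·2 = 19/8.
If Column plays Z, Row's expected payoff is (1/8)·10 + (1/8)·5 + (3/4)·4 = 39/8.
Column minimizes Row's payoff; the smallest is 19/8, so the best response is Y.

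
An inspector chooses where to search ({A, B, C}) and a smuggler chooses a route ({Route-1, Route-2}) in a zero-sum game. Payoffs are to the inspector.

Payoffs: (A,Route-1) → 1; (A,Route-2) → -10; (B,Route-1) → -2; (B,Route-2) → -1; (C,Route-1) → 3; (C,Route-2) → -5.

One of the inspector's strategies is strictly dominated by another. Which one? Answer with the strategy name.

C gives a strictly higher payoff than A against every column: 3 > 1, -5 > -10.
So A is strictly dominated and the inspector never plays it.

A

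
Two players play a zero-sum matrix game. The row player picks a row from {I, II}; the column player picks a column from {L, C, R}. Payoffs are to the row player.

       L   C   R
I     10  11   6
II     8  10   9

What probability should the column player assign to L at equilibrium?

3/5

Row minima: I → 6, II → 8; maximin = 8.
Column maxima: L → 10, C → 11, R → 9; minimax = 9.
8 ≠ 9, so there is no saddle point; optimal play is mixed.
C is strictly dominated by L (it gives the row player strictly more in every row), so the column player never plays it.
On the remaining 2×2 (I, II vs L, R):
Let the row player play I with probability p. Expected payoff against L: 10p + 8(1−p) = 2p + 8; against R: 6p + 9(1−p) = −3p + 9.
Setting these equal: 2p + 8 = −3p + 9 ⇒ 5p = 1 ⇒ p = 1/5, and the value is (2)·(1/5) + 8 = 42/5.
For the column player: with q = P(L), equating I's and II's payoffs gives 4q + 6 = −q + 9 ⇒ q = 3/5.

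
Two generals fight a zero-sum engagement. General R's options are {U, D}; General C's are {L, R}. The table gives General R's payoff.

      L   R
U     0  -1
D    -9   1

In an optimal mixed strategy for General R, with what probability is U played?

Row minima: U → -1, D → -9; maximin = -1.
Column maxima: L → 0, R → 1; minimax = 0.
-1 ≠ 0, so there is no saddle point; optimal play is mixed.
Let General R play U with probability p. Expected payoff against L: 0p + (-9)(1−p) = 9p − 9; against R: (-1)p + 1(1−p) = −2p + 1.
Setting these equal: 9p − 9 = −2p + 1 ⇒ 11p = 10 ⇒ p = 10/11, and the value is (9)·(10/11) − 9 = -9/11.
For General C: with q = P(L), equating U's and D's payoffs gives q − 1 = −10q + 1 ⇒ q = 2/11.

10/11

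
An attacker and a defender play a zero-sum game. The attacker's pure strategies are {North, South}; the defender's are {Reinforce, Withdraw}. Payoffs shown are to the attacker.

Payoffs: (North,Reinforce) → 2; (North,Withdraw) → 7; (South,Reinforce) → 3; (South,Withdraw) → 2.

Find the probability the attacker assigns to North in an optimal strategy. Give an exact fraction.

1/6

Row minima: North → 2, South → 2; maximin = 2.
Column maxima: Reinforce → 3, Withdraw → 7; minimax = 3.
2 ≠ 3, so there is no saddle point; optimal play is mixed.
Let the attacker play North with probability p. Expected payoff against Reinforce: 2p + 3(1−p) = −p + 3; against Withdraw: 7p + 2(1−p) = 5p + 2.
Setting these equal: −p + 3 = 5p + 2 ⇒ −6p = -1 ⇒ p = 1/6, and the value is (-1)·(1/6) + 3 = 17/6.
For the defender: with q = P(Reinforce), equating North's and South's payoffs gives −5q + 7 = q + 2 ⇒ q = 5/6.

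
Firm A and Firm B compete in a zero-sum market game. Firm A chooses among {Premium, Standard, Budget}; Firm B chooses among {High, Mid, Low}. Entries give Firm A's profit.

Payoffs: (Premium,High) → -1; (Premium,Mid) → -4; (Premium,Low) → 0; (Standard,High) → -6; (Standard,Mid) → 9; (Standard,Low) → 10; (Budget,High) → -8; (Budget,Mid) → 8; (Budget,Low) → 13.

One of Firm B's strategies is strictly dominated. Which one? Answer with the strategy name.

Low

High holds Firm A's payoff strictly below Low in every row: -1 < 0, -6 < 10, -8 < 13.
So Low is strictly dominated for Firm B.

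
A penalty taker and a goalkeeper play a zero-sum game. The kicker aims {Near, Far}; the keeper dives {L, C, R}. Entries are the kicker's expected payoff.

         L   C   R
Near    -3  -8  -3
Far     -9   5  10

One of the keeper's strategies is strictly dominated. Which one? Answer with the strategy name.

R

C holds the kicker's payoff strictly below R in every row: -8 < -3, 5 < 10.
So R is strictly dominated for the keeper.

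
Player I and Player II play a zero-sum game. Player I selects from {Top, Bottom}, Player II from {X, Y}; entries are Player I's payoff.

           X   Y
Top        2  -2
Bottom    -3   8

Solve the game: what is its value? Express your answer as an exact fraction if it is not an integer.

2/3

Row minima: Top → -2, Bottom → -3; maximin = -2.
Column maxima: X → 2, Y → 8; minimax = 2.
-2 ≠ 2, so there is no saddle point; optimal play is mixed.
Let Player I play Top with probability p. Expected payoff against X: 2p + (-3)(1−p) = 5p − 3; against Y: (-2)p + 8(1−p) = −10p + 8.
Setting these equal: 5p − 3 = −10p + 8 ⇒ 15p = 11 ⇒ p = 11/15, and the value is (5)·(11/15) − 3 = 2/3.
For Player II: with q = P(X), equating Top's and Bottom's payoffs gives 4q − 2 = −11q + 8 ⇒ q = 2/3.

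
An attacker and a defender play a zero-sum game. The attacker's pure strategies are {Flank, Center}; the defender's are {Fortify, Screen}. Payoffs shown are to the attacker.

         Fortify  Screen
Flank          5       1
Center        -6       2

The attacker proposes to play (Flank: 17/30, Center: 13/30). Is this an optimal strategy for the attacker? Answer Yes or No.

Against Fortify this mix gives (17/30)·5 + (13/30)·(-6) = 7/30.
Against Screen this mix gives (17/30)·1 + (13/30)·2 = 43/30.
The defender will play Fortify, holding the attacker to 7/30. Shifting weight toward the row that does better against Fortify would raise this floor (the equalizing mix achieves 4/3 against both Fortify and Screen), so the proposed strategy is not optimal.

No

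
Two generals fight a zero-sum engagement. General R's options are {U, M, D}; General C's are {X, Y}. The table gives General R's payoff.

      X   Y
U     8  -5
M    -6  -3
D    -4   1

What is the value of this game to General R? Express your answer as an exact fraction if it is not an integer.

Row minima: U → -5, M → -6, D → -4; maximin = -4.
Column maxima: X → 8, Y → 1; minimax = 1.
-4 ≠ 1, so there is no saddle point; optimal play is mixed.
M is strictly dominated by D, so General R never plays it.
On the remaining 2×2 (U, D vs X, Y):
Let General R play U with probability p. Expected payoff against X: 8p + (-4)(1−p) = 12p − 4; against Y: (-5)p + 1(1−p) = −6p + 1.
Setting these equal: 12p − 4 = −6p + 1 ⇒ 18p = 5 ⇒ p = 5/18, and the value is (12)·(5/18) − 4 = -2/3.
For General C: with q = P(X), equating U's and D's payoffs gives 13q − 5 = −5q + 1 ⇒ q = 1/3.

-2/3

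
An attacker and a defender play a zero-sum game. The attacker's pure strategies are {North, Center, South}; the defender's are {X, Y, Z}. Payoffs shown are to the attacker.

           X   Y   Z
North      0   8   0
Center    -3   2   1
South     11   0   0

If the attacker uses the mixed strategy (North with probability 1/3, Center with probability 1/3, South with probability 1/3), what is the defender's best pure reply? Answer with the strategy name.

Z

If the defender plays X, the attacker's expected payoff is (1/3)·0 + (1/3)·(-3) + (1/3)·11 = 8/3.
If the defender plays Y, the attacker's expected payoff is (1/3)·8 + (1/3)·2 + (1/3)·0 = 10/3.
If the defender plays Z, the attacker's expected payoff is (1/3)·0 + (1/3)·1 + (1/3)·0 = 1/3.
The defender minimizes the attacker's payoff; the smallest is 1/3, so the best response is Z.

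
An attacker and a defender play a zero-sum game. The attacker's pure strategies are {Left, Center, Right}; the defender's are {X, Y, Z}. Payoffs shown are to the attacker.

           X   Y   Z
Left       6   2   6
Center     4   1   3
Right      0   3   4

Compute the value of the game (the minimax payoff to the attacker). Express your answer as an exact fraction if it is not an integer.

Row minima: Left → 2, Center → 1, Right → 0; maximin = 2.
Column maxima: X → 6, Y → 3, Z → 6; minimax = 3.
2 ≠ 3, so there is no saddle point; optimal play is mixed.
Center is strictly dominated by Left, so the attacker never plays it.
Z is strictly dominated by Y (it gives the attacker strictly more in every row), so the defender never plays it.
On the remaining 2×2 (Left, Right vs X, Y):
Let the attacker play Left with probability p. Expected payoff against X: 6p + 0(1−p) = 6p; against Y: 2p + 3(1−p) = −p + 3.
Setting these equal: 6p = −p + 3 ⇒ 7p = 3 ⇒ p = 3/7, and the value is (6)·(3/7) = 18/7.
For the defender: with q = P(X), equating Left's and Right's payoffs gives 4q + 2 = −3q + 3 ⇒ q = 1/7.

18/7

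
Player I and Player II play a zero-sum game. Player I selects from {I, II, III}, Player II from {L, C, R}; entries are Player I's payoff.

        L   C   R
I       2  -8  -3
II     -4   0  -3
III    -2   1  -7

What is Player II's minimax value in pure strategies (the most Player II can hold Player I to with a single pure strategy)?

Column maxima: L → 2, C → 1, R → -3.
The smallest of these is -3.

-3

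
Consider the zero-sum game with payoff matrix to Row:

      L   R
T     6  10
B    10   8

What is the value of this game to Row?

Row minima: T → 6, B → 8; maximin = 8.
Column maxima: L → 10, R → 10; minimax = 10.
8 ≠ 10, so there is no saddle point; optimal play is mixed.
Let Row play T with probability p. Expected payoff against L: 6p + 10(1−p) = −4p + 10; against R: 10p + 8(1−p) = 2p + 8.
Setting these equal: −4p + 10 = 2p + 8 ⇒ −6p = -2 ⇒ p = 1/3, and the value is (-4)·(1/3) + 10 = 26/3.
For Column: with q = P(L), equating T's and B's payoffs gives −4q + 10 = 2q + 8 ⇒ q = 1/3.

26/3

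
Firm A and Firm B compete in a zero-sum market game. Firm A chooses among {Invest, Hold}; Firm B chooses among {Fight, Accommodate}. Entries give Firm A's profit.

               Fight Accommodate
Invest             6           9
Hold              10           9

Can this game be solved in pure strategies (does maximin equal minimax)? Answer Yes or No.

Row minima: Invest → 6, Hold → 9; maximin = 9.
Column maxima: Fight → 10, Accommodate → 9; minimax = 9.
maximin = minimax = 9, so a saddle point exists.

Yes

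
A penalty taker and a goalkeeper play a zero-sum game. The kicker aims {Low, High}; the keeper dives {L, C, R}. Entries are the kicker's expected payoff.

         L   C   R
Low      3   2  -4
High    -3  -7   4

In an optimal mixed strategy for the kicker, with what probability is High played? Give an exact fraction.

6/17

Row minima: Low → -4, High → -7; maximin = -4.
Column maxima: L → 3, C → 2, R → 4; minimax = 2.
-4 ≠ 2, so there is no saddle point; optimal play is mixed.
L is strictly dominated by C (it gives the kicker strictly more in every row), so the keeper never plays it.
On the remaining 2×2 (Low, High vs C, R):
Let the kicker play Low with probability p. Expected payoff against C: 2p + (-7)(1−p) = 9p − 7; against R: (-4)p + 4(1−p) = −8p + 4.
Setting these equal: 9p − 7 = −8p + 4 ⇒ 17p = 11 ⇒ p = 11/17, and the value is (9)·(11/17) − 7 = -20/17.
For the keeper: with q = P(C), equating Low's and High's payoffs gives 6q − 4 = −11q + 4 ⇒ q = 8/17.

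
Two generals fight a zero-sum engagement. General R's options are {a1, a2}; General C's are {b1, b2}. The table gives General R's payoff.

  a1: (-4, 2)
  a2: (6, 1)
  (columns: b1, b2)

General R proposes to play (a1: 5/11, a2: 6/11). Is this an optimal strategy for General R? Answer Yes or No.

Against b1 this mix gives (5/11)·(-4) + (6/11)·6 = 16/11.
Against b2 this mix gives (5/11)·2 + (6/11)·1 = 16/11.
All of General C's active replies (b1, b2) yield 16/11, and no column does worse for General R. The mix makes General C indifferent and guarantees 16/11, so it is optimal.

Yes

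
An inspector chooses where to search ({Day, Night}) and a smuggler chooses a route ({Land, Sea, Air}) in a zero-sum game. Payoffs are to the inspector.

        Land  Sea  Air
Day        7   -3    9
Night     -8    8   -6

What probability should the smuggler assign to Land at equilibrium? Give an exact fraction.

Row minima: Day → -3, Night → -8; maximin = -3.
Column maxima: Land → 7, Sea → 8, Air → 9; minimax = 7.
-3 ≠ 7, so there is no saddle point; optimal play is mixed.
Air is strictly dominated by Land (it gives the inspector strictly more in every row), so the smuggler never plays it.
On the remaining 2×2 (Day, Night vs Land, Sea):
Let the inspector play Day with probability p. Expected payoff against Land: 7p + (-8)(1−p) = 15p − 8; against Sea: (-3)p + 8(1−p) = −11p + 8.
Setting these equal: 15p − 8 = −11p + 8 ⇒ 26p = 16 ⇒ p = 8/13, and the value is (15)·(8/13) − 8 = 16/13.
For the smuggler: with q = P(Land), equating Day's and Night's payoffs gives 10q − 3 = −16q + 8 ⇒ q = 11/26.

11/26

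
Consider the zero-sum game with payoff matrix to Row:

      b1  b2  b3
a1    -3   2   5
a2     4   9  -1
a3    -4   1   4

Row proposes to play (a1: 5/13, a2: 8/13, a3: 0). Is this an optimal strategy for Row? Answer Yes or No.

Against b1 this mix gives (5/13)·(-3) + (8/13)·4 = 17/13.
Against b2 this mix gives (5/13)·2 + (8/13)·9 = 82/13.
Against b3 this mix gives (5/13)·5 + (8/13)·(-1) = 17/13.
All of Column's active replies (b1, b3) yield 17/13, and no column does worse for Row. The mix makes Column indifferent and guarantees 17/13, so it is optimal.

Yes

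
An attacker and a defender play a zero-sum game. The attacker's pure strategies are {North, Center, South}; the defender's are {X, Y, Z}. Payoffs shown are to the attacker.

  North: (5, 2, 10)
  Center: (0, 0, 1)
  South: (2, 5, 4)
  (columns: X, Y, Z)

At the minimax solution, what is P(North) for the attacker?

1/2

Row minima: North → 2, Center → 0, South → 2; maximin = 2.
Column maxima: X → 5, Y → 5, Z → 10; minimax = 5.
2 ≠ 5, so there is no saddle point; optimal play is mixed.
Center is strictly dominated by North, so the attacker never plays it.
Z is strictly dominated by X (it gives the attacker strictly more in every row), so the defender never plays it.
On the remaining 2×2 (North, South vs X, Y):
Let the attacker play North with probability p. Expected payoff against X: 5p + 2(1−p) = 3p + 2; against Y: 2p + 5(1−p) = −3p + 5.
Setting these equal: 3p + 2 = −3p + 5 ⇒ 6p = 3 ⇒ p = 1/2, and the value is (3)·(1/2) + 2 = 7/2.
For the defender: with q = P(X), equating North's and South's payoffs gives 3q + 2 = −3q + 5 ⇒ q = 1/2.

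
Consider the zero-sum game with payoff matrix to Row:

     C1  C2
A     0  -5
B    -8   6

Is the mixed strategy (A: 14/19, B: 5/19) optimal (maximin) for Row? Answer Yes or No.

Yes

Against C1 this mix gives (14/19)·0 + (5/19)·(-8) = -40/19.
Against C2 this mix gives (14/19)·(-5) + (5/19)·6 = -40/19.
All of Column's active replies (C1, C2) yield -40/19, and no column does worse for Row. The mix makes Column indifferent and guarantees -40/19, so it is optimal.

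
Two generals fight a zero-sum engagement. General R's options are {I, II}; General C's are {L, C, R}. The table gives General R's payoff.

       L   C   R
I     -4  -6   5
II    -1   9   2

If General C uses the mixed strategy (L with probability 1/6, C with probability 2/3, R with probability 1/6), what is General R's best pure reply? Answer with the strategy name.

II

Expected payoff of I: (1/6)·(-4) + (2/3)·(-6) + (1/6)·5 = -23/6.
Expected payoff of II: (1/6)·(-1) + (2/3)·9 + (1/6)·2 = 37/6.
The largest is 37/6, so General R's best response is II.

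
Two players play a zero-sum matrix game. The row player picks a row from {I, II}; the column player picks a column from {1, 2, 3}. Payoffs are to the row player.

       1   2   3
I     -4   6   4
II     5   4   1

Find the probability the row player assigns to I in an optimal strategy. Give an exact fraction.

Row minima: I → -4, II → 1; maximin = 1.
Column maxima: 1 → 5, 2 → 6, 3 → 4; minimax = 4.
1 ≠ 4, so there is no saddle point; optimal play is mixed.
2 is strictly dominated by 3 (it gives the row player strictly more in every row), so the column player never plays it.
On the remaining 2×2 (I, II vs 1, 3):
Let the row player play I with probability p. Expected payoff against 1: (-4)p + 5(1−p) = −9p + 5; against 3: 4p + 1(1−p) = 3p + 1.
Setting these equal: −9p + 5 = 3p + 1 ⇒ −12p = -4 ⇒ p = 1/3, and the value is (-9)·(1/3) + 5 = 2.
For the column player: with q = P(1), equating I's and II's payoffs gives −8q + 4 = 4q + 1 ⇒ q = 1/4.

1/3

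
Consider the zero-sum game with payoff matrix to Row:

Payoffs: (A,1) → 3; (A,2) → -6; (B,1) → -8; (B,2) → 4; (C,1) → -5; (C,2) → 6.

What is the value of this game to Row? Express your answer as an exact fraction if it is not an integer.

-3/5

Row minima: A → -6, B → -8, C → -5; maximin = -5.
Column maxima: 1 → 3, 2 → 6; minimax = 3.
-5 ≠ 3, so there is no saddle point; optimal play is mixed.
B is strictly dominated by C, so Row never plays it.
On the remaining 2×2 (A, C vs 1, 2):
Let Row play A with probability p. Expected payoff against 1: 3p + (-5)(1−p) = 8p − 5; against 2: (-6)p + 6(1−p) = −12p + 6.
Setting these equal: 8p − 5 = −12p + 6 ⇒ 20p = 11 ⇒ p = 11/20, and the value is (8)·(11/20) − 5 = -3/5.
For Column: with q = P(1), equating A's and C's payoffs gives 9q − 6 = −11q + 6 ⇒ q = 3/5.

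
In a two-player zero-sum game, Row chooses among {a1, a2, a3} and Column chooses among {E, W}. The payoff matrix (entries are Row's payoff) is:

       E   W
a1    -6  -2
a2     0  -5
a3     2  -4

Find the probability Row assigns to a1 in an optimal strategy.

3/5

Row minima: a1 → -6, a2 → -5, a3 → -4; maximin = -4.
Column maxima: E → 2, W → -2; minimax = -2.
-4 ≠ -2, so there is no saddle point; optimal play is mixed.
a2 is strictly dominated by a3, so Row never plays it.
On the remaining 2×2 (a1, a3 vs E, W):
Let Row play a1 with probability p. Expected payoff against E: (-6)p + 2(1−p) = −8p + 2; against W: (-2)p + (-4)(1−p) = 2p − 4.
Setting these equal: −8p + 2 = 2p − 4 ⇒ −10p = -6 ⇒ p = 3/5, and the value is (-8)·(3/5) + 2 = -14/5.
For Column: with q = P(E), equating a1's and a3's payoffs gives −4q − 2 = 6q − 4 ⇒ q = 1/5.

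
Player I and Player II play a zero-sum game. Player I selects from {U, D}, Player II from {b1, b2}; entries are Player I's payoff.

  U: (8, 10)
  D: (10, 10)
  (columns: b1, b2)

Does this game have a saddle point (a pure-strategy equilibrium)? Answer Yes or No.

Row minima: U → 8, D → 10; maximin = 10.
Column maxima: b1 → 10, b2 → 10; minimax = 10.
maximin = minimax = 10, so a saddle point exists.

Yes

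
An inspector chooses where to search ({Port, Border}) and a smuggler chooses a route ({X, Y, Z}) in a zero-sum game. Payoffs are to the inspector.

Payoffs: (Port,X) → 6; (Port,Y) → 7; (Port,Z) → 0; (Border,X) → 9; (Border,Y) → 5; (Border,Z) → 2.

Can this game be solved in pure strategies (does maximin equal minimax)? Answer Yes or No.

Row minima: Port → 0, Border → 2; maximin = 2.
Column maxima: X → 9, Y → 7, Z → 2; minimax = 2.
maximin = minimax = 2, so a saddle point exists.

Yes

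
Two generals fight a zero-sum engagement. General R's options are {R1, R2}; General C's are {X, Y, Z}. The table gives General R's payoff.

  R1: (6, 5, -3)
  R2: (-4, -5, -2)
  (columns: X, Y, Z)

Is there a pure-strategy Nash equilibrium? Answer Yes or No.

No

Row minima: R1 → -3, R2 → -5; maximin = -3.
Column maxima: X → 6, Y → 5, Z → -2; minimax = -2.
-3 ≠ -2, so no pure-strategy equilibrium exists.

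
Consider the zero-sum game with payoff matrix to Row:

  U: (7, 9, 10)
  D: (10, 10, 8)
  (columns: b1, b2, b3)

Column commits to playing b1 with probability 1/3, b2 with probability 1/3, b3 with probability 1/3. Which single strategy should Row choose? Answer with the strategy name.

D

Expected payoff of U: (1/3)·7 + (1/3)·9 + (1/3)·10 = 26/3.
Expected payoff of D: (1/3)·10 + (1/3)·10 + (1/3)·8 = 28/3.
The largest is 28/3, so Row's best response is D.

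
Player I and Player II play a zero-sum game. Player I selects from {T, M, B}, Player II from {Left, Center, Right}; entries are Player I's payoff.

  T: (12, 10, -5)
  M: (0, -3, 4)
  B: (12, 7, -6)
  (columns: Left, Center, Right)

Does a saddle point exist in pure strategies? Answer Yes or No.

Row minima: T → -5, M → -3, B → -6; maximin = -3.
Column maxima: Left → 12, Center → 10, Right → 4; minimax = 4.
-3 ≠ 4, so no pure-strategy equilibrium exists.

No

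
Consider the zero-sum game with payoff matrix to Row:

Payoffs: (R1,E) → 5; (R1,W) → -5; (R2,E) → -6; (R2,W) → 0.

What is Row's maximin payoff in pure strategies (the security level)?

-5

Row minima: R1 → -5, R2 → -6.
The best of these is -5.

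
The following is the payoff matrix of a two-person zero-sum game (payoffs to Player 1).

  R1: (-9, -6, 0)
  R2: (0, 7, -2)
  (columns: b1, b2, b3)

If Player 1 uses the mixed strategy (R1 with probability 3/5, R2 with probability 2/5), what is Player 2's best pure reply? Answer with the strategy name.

If Player 2 plays b1, Player 1's expected payoff is (3/5)·(-9) + (2/5)·0 = -27/5.
If Player 2 plays b2, Player 1's expected payoff is (3/5)·(-6) + (2/5)·7 = -4/5.
If Player 2 plays b3, Player 1's expected payoff is (3/5)·0 + (2/5)·(-2) = -4/5.
Player 2 minimizes Player 1's payoff; the smallest is -27/5, so the best response is b1.

b1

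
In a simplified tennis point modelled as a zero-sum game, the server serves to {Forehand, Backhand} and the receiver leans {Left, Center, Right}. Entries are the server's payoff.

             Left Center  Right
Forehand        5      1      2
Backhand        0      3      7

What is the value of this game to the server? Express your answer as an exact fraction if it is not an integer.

Row minima: Forehand → 1, Backhand → 0; maximin = 1.
Column maxima: Left → 5, Center → 3, Right → 7; minimax = 3.
1 ≠ 3, so there is no saddle point; optimal play is mixed.
Right is strictly dominated by Center (it gives the server strictly more in every row), so the receiver never plays it.
On the remaining 2×2 (Forehand, Backhand vs Left, Center):
Let the server play Forehand with probability p. Expected payoff against Left: 5p + 0(1−p) = 5p; against Center: 1p + 3(1−p) = −2p + 3.
Setting these equal: 5p = −2p + 3 ⇒ 7p = 3 ⇒ p = 3/7, and the value is (5)·(3/7) = 15/7.
For the receiver: with q = P(Left), equating Forehand's and Backhand's payoffs gives 4q + 1 = −3q + 3 ⇒ q = 2/7.

15/7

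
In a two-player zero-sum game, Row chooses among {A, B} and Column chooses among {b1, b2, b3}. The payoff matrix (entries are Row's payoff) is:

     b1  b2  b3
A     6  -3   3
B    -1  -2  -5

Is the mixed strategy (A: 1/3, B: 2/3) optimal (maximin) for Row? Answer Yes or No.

Against b1 this mix gives (1/3)·6 + (2/3)·(-1) = 4/3.
Against b2 this mix gives (1/3)·(-3) + (2/3)·(-2) = -7/3.
Against b3 this mix gives (1/3)·3 + (2/3)·(-5) = -7/3.
All of Column's active replies (b2, b3) yield -7/3, and no column does worse for Row. The mix makes Column indifferent and guarantees -7/3, so it is optimal.

Yes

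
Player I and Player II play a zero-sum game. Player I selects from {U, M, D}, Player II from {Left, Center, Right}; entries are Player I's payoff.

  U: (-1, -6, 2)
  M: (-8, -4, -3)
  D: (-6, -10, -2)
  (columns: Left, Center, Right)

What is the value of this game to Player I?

Row minima: U → -6, M → -8, D → -10; maximin = -6.
Column maxima: Left → -1, Center → -4, Right → 2; minimax = -4.
-6 ≠ -4, so there is no saddle point; optimal play is mixed.
D is strictly dominated by U, so Player I never plays it.
Right is strictly dominated by Left (it gives Player I strictly more in every row), so Player II never plays it.
On the remaining 2×2 (U, M vs Left, Center):
Let Player I play U with probability p. Expected payoff against Left: (-1)p + (-8)(1−p) = 7p − 8; against Center: (-6)p + (-4)(1−p) = −2p − 4.
Setting these equal: 7p − 8 = −2p − 4 ⇒ 9p = 4 ⇒ p = 4/9, and the value is (7)·(4/9) − 8 = -44/9.
For Player II: with q = P(Left), equating U's and M's payoffs gives 5q − 6 = −4q − 4 ⇒ q = 2/9.

-44/9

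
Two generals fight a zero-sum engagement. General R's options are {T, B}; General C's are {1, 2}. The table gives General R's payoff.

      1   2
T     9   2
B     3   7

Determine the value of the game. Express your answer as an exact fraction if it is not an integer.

57/11

Row minima: T → 2, B → 3; maximin = 3.
Column maxima: 1 → 9, 2 → 7; minimax = 7.
3 ≠ 7, so there is no saddle point; optimal play is mixed.
Let General R play T with probability p. Expected payoff against 1: 9p + 3(1−p) = 6p + 3; against 2: 2p + 7(1−p) = −5p + 7.
Setting these equal: 6p + 3 = −5p + 7 ⇒ 11p = 4 ⇒ p = 4/11, and the value is (6)·(4/11) + 3 = 57/11.
For General C: with q = P(1), equating T's and B's payoffs gives 7q + 2 = −4q + 7 ⇒ q = 5/11.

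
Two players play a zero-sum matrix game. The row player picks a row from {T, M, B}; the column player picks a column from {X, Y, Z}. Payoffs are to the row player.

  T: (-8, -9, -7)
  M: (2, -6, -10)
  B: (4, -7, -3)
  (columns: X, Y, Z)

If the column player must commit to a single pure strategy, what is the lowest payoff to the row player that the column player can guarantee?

-6

Column maxima: X → 4, Y → -6, Z → -3.
The smallest of these is -6.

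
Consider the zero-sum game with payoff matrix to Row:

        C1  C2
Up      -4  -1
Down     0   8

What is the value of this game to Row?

Row minima: Up → -4, Down → 0; maximin = 0.
Column maxima: C1 → 0, C2 → 8; minimax = 0.
Since maximin = minimax = 0, there is a saddle point and the value is 0.

0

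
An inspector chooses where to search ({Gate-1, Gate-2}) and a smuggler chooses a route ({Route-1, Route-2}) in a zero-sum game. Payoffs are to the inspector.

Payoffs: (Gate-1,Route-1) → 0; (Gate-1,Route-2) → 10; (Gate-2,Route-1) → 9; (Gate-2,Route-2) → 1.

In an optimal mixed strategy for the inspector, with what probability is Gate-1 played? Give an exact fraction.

4/9

Row minima: Gate-1 → 0, Gate-2 → 1; maximin = 1.
Column maxima: Route-1 → 9, Route-2 → 10; minimax = 9.
1 ≠ 9, so there is no saddle point; optimal play is mixed.
Let the inspector play Gate-1 with probability p. Expected payoff against Route-1: 0p + 9(1−p) = −9p + 9; against Route-2: 10p + 1(1−p) = 9p + 1.
Setting these equal: −9p + 9 = 9p + 1 ⇒ −18p = -8 ⇒ p = 4/9, and the value is (-9)·(4/9) + 9 = 5.
For the smuggler: with q = P(Route-1), equating Gate-1's and Gate-2's payoffs gives −10q + 10 = 8q + 1 ⇒ q = 1/2.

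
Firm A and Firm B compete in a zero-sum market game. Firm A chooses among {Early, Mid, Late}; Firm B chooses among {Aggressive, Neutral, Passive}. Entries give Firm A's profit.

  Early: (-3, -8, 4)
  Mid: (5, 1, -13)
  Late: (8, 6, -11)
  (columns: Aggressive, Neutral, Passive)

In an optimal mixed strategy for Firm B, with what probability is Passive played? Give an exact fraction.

Row minima: Early → -8, Mid → -13, Late → -11; maximin = -8.
Column maxima: Aggressive → 8, Neutral → 6, Passive → 4; minimax = 4.
-8 ≠ 4, so there is no saddle point; optimal play is mixed.
Mid is strictly dominated by Late, so Firm A never plays it.
Aggressive is strictly dominated by Neutral (it gives Firm A strictly more in every row), so Firm B never plays it.
On the remaining 2×2 (Early, Late vs Neutral, Passive):
Let Firm A play Early with probability p. Expected payoff against Neutral: (-8)p + 6(1−p) = −14p + 6; against Passive: 4p + (-11)(1−p) = 15p − 11.
Setting these equal: −14p + 6 = 15p − 11 ⇒ −29p = -17 ⇒ p = 17/29, and the value is (-14)·(17/29) + 6 = -64/29.
For Firm B: with q = P(Neutral), equating Early's and Late's payoffs gives −12q + 4 = 17q − 11 ⇒ q = 15/29.

14/29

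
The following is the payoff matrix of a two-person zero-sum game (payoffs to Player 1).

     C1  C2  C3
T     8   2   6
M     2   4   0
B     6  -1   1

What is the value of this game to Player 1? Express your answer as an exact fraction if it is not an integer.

Row minima: T → 2, M → 0, B → -1; maximin = 2.
Column maxima: C1 → 8, C2 → 4, C3 → 6; minimax = 4.
2 ≠ 4, so there is no saddle point; optimal play is mixed.
B is strictly dominated by T, so Player 1 never plays it.
C1 is strictly dominated by C3 (it gives Player 1 strictly more in every row), so Player 2 never plays it.
On the remaining 2×2 (T, M vs C2, C3):
Let Player 1 play T with probability p. Expected payoff against C2: 2p + 4(1−p) = −2p + 4; against C3: 6p + 0(1−p) = 6p.
Setting these equal: −2p + 4 = 6p ⇒ −8p = -4 ⇒ p = 1/2, and the value is (-2)·(1/2) + 4 = 3.
For Player 2: with q = P(C2), equating T's and M's payoffs gives −4q + 6 = 4q ⇒ q = 3/4.

3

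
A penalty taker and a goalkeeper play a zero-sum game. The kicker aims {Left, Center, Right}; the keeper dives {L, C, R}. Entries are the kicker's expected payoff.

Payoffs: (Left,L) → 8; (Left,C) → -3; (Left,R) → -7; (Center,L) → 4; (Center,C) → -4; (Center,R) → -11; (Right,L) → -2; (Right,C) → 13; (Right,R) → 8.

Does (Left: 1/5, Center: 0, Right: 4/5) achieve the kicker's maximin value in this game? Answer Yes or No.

No

Against L this mix gives (1/5)·8 + (4/5)·(-2) = 0.
Against C this mix gives (1/5)·(-3) + (4/5)·13 = 49/5.
Against R this mix gives (1/5)·(-7) + (4/5)·8 = 5.
The keeper will play L, holding the kicker to 0. Shifting weight toward the row that does better against L would raise this floor (the equalizing mix achieves 2 against both L and R), so the proposed strategy is not optimal.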